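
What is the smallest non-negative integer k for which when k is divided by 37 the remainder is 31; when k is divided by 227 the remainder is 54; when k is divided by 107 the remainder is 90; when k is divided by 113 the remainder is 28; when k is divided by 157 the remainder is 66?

From k ≡ 31 (mod 37) write k = 31 + 37t. Substituting into k ≡ 54 (mod 227) gives 37t ≡ 23 (mod 227), and since 37⁻¹ ≡ 135 (mod 227), t ≡ 154. Hence k ≡ 31 + 37·154 = 5729 (mod 8399).
From k ≡ 5729 (mod 8399) write k = 5729 + 8399t. Substituting into k ≡ 90 (mod 107) gives 8399t ≡ 32 (mod 107), and since 53⁻¹ ≡ 105 (mod 107), t ≡ 43. Hence k ≡ 5729 + 8399·43 = 366886 (mod 898693).
From k ≡ 366886 (mod 898693) write k = 366886 + 898693t. Substituting into k ≡ 28 (mod 113) gives 898693t ≡ 53 (mod 113), and since 4⁻¹ ≡ 85 (mod 113), t ≡ 98. Hence k ≡ 366886 + 898693·98 = 88438800 (mod 101552309).
From k ≡ 88438800 (mod 101552309) write k = 88438800 + 101552309t. Substituting into k ≡ 66 (mod 157) gives 101552309t ≡ 151 (mod 157), and since 156⁻¹ ≡ 156 (mod 157), t ≡ 6. Hence k ≡ 88438800 + 101552309·6 = 697752654 (mod 15943712513).

697752654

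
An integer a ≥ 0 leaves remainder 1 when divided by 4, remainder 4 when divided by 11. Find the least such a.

From a ≡ 1 (mod 4) write a = 1 + 4t. Substituting into a ≡ 4 (mod 11) gives 4t ≡ 3 (mod 11), and since 4⁻¹ ≡ 3 (mod 11), t ≡ 9. Hence a ≡ 1 + 4·9 = 37 (mod 44).

37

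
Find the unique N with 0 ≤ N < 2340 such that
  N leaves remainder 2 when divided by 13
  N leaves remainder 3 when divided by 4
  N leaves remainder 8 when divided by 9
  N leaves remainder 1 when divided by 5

The moduli are pairwise coprime; M = 13·4·9·5 = 2340.
M/13 = 180; 180 ≡ 11 (mod 13); 11·6 ≡ 1, so inverse 6.
M/4 = 585; 585 ≡ 1 (mod 4), inverse 1.
M/9 = 260; 260 ≡ 8 (mod 9); 8·8 ≡ 1, so inverse 8.
M/5 = 468; 468 ≡ 3 (mod 5); 3·2 ≡ 1, so inverse 2.
N ≡ 2·180·6 + 3·585·1 + 8·260·8 + 1·468·2 = 21491.
21491 mod 2340 = 431.

431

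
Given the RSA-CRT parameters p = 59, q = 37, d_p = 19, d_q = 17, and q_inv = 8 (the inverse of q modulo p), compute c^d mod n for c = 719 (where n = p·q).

m₁ = c^(d_p) mod p: c ≡ 11 (mod 59), and 11^19 mod 59 = 42.
m₂ = c^(d_q) mod q: c ≡ 16 (mod 37), and 16^17 mod 37 = 7.
h = q_inv·(m₁ − m₂) mod p = 8·(42 − 7) mod 59 = 44.
m = m₂ + h·q = 7 + 44·37 = 1635.

1635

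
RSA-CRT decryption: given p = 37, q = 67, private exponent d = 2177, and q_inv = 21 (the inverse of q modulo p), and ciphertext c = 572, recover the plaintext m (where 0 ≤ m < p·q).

1863

d_p = d mod (p−1) = 2177 mod 36 = 17; d_q = d mod (q−1) = 65.
m₁ = c^(d_p) mod p: c ≡ 17 (mod 37), and 17^17 mod 37 = 13.
m₂ = c^(d_q) mod q: c ≡ 36 (mod 67), and 36^65 mod 67 = 54.
h = q_inv·(m₁ − m₂) mod p = 21·(13 − 54) mod 37 = 27.
m = m₂ + h·q = 54 + 27·67 = 1863.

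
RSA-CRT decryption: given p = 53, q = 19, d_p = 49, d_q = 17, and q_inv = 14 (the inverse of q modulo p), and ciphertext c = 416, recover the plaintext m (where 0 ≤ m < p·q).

427

m₁ = c^(d_p) mod p: c ≡ 45 (mod 53), and 45^49 mod 53 = 3.
m₂ = c^(d_q) mod q: c ≡ 17 (mod 19), and 17^17 mod 19 = 9.
h = q_inv·(m₁ − m₂) mod p = 14·(3 − 9) mod 53 = 22.
m = m₂ + h·q = 9 + 22·19 = 427.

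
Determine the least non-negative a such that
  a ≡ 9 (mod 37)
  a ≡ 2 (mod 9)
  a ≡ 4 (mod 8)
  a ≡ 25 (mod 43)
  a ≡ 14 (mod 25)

2583164

The moduli are pairwise coprime; N = 37·9·8·43·25 = 2863800.
N/37 = 77400; 77400 ≡ 33 (mod 37); 33·9 ≡ 1, so inverse 9.
N/9 = 318200; 318200 ≡ 5 (mod 9); 5·2 ≡ 1, so inverse 2.
N/8 = 357975; 357975 ≡ 7 (mod 8); 7·7 ≡ 1, so inverse 7.
N/43 = 66600; 66600 ≡ 36 (mod 43); 36·6 ≡ 1, so inverse 6.
N/25 = 114552; 114552 ≡ 2 (mod 25); 2·13 ≡ 1, so inverse 13.
a ≡ 9·77400·9 + 2·318200·2 + 4·357975·7 + 25·66600·6 + 14·114552·13 = 48403964.
48403964 mod 2863800 = 2583164.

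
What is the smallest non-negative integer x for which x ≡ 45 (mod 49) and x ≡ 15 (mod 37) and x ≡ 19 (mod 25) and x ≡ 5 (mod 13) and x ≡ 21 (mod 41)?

21584594

The moduli are pairwise coprime; N = 49·37·25·13·41 = 24158225.
N/49 = 493025; 493025 ≡ 36 (mod 49); 36·15 ≡ 1, so inverse 15.
N/37 = 652925; 652925 ≡ 23 (mod 37); 23·29 ≡ 1, so inverse 29.
N/25 = 966329; 966329 ≡ 4 (mod 25); 4·19 ≡ 1, so inverse 19.
N/13 = 1858325; 1858325 ≡ 1 (mod 13), inverse 1.
N/41 = 589225; 589225 ≡ 14 (mod 41); 14·3 ≡ 1, so inverse 3.
x ≡ 45·493025·15 + 15·652925·29 + 19·966329·19 + 5·1858325·1 + 21·589225·3 = 1012071819.
1012071819 mod 24158225 = 21584594.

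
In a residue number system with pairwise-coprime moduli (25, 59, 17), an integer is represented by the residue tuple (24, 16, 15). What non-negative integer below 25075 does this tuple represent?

5149

The moduli are pairwise coprime; N = 25·59·17 = 25075.
N/25 = 1003; 1003 ≡ 3 (mod 25); 3·17 ≡ 1, so inverse 17.
N/59 = 425; 425 ≡ 12 (mod 59); 12·5 ≡ 1, so inverse 5.
N/17 = 1475; 1475 ≡ 13 (mod 17); 13·4 ≡ 1, so inverse 4.
x ≡ 24·1003·17 + 16·425·5 + 15·1475·4 = 531724.
531724 mod 25075 = 5149.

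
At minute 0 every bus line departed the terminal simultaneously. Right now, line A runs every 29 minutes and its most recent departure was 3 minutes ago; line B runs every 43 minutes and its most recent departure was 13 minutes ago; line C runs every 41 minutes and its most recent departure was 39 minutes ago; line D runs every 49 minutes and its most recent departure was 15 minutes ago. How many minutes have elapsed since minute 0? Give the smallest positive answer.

1846433

From t ≡ 3 (mod 29) write t = 3 + 29s. Substituting into t ≡ 13 (mod 43) gives 29s ≡ 10 (mod 43), and since 29⁻¹ ≡ 3 (mod 43), s ≡ 30. Hence t ≡ 3 + 29·30 = 873 (mod 1247).
From t ≡ 873 (mod 1247) write t = 873 + 1247s. Substituting into t ≡ 39 (mod 41) gives 1247s ≡ 27 (mod 41), and since 17⁻¹ ≡ 29 (mod 41), s ≡ 4. Hence t ≡ 873 + 1247·4 = 5861 (mod 51127).
From t ≡ 5861 (mod 51127) write t = 5861 + 51127s. Substituting into t ≡ 15 (mod 49) gives 51127s ≡ 34 (mod 49), and since 20⁻¹ ≡ 27 (mod 49), s ≡ 36. Hence t ≡ 5861 + 51127·36 = 1846433 (mod 2505223).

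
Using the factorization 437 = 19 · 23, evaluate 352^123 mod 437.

Mod 19: 352 ≡ 10; by Fermat, exponent reduces to 123 mod 18 = 15; 10^15 ≡ 8 (mod 19).
Mod 23: 352 ≡ 7; by Fermat, exponent reduces to 123 mod 22 = 13; 7^13 ≡ 20 (mod 23).
Combine by CRT: x ≡ 8 (mod 19), x ≡ 20 (mod 23) ⇒ x ≡ 388 (mod 437).

388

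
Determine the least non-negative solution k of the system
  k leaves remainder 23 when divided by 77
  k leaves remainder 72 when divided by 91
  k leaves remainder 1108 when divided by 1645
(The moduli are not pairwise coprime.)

14268

Combine the congruences pairwise.
gcd(77, 91) = 7 and 7 | (72 − 23), so the pair is consistent; merging gives k ≡ 254 (mod 1001), where 1001 = lcm(77, 91).
gcd(1001, 1645) = 7 and 7 | (1108 − 254), so the pair is consistent; merging gives k ≡ 14268 (mod 235235), where 235235 = lcm(1001, 1645).
The solution is unique modulo lcm(77, 91, 1645) = 235235.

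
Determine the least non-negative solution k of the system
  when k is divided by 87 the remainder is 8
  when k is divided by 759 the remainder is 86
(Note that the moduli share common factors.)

gcd(87, 759) = 3 and 3 | (86 − 8), so the pair is consistent; merging gives k ≡ 19061 (mod 22011), where 22011 = lcm(87, 759).
The solution is unique modulo lcm(87, 759) = 22011.

19061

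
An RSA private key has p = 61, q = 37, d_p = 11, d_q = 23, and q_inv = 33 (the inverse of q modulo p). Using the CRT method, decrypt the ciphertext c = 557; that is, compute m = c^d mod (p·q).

m₁ = c^(d_p) mod p: c ≡ 8 (mod 61), and 8^11 mod 61 = 53.
m₂ = c^(d_q) mod q: c ≡ 2 (mod 37), and 2^23 mod 37 = 5.
h = q_inv·(m₁ − m₂) mod p = 33·(53 − 5) mod 61 = 59.
m = m₂ + h·q = 5 + 59·37 = 2188.

2188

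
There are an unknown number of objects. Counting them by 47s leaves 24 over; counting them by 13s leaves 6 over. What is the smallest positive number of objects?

71

Combine the congruences pairwise.
From N ≡ 24 (mod 47) write N = 24 + 47t. Substituting into N ≡ 6 (mod 13) gives 47t ≡ 8 (mod 13), and since 8⁻¹ ≡ 5 (mod 13), t ≡ 1. Hence N ≡ 24 + 47·1 = 71 (mod 611).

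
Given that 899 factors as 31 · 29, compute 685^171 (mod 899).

Mod 31: 685 ≡ 3; by Fermat, exponent reduces to 171 mod 30 = 21; 3^21 ≡ 15 (mod 31).
Mod 29: 685 ≡ 18; by Fermat, exponent reduces to 171 mod 28 = 3; 18^3 ≡ 3 (mod 29).
Combine by CRT: x ≡ 15 (mod 31), x ≡ 3 (mod 29) ⇒ x ≡ 728 (mod 899).

728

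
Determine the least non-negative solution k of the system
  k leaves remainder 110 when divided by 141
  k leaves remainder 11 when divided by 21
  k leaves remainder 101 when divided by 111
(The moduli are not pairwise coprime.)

25631

Combine the congruences pairwise.
gcd(141, 21) = 3 and 3 | (11 − 110), so the pair is consistent; merging gives k ≡ 956 (mod 987), where 987 = lcm(141, 21).
gcd(987, 111) = 3 and 3 | (101 − 956), so the pair is consistent; merging gives k ≡ 25631 (mod 36519), where 36519 = lcm(987, 111).
The solution is unique modulo lcm(141, 21, 111) = 36519.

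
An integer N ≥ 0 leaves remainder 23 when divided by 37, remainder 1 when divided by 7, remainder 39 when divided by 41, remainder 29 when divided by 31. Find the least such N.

212255

The moduli are pairwise coprime; M = 37·7·41·31 = 329189.
M/37 = 8897; 8897 ≡ 17 (mod 37); 17·24 ≡ 1, so inverse 24.
M/7 = 47027; 47027 ≡ 1 (mod 7), inverse 1.
M/41 = 8029; 8029 ≡ 34 (mod 41); 34·35 ≡ 1, so inverse 35.
M/31 = 10619; 10619 ≡ 17 (mod 31); 17·11 ≡ 1, so inverse 11.
N ≡ 23·8897·24 + 1·47027·1 + 39·8029·35 + 29·10619·11 = 19305217.
19305217 mod 329189 = 212255.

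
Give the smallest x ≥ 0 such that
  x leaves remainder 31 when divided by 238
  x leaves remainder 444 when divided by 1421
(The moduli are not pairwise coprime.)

35969

gcd(238, 1421) = 7 and 7 | (444 − 31), so the pair is consistent; merging gives x ≡ 35969 (mod 48314), where 48314 = lcm(238, 1421).
The solution is unique modulo lcm(238, 1421) = 48314.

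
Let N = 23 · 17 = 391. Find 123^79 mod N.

64

Mod 23: 123 ≡ 8; by Fermat, exponent reduces to 79 mod 22 = 13; 8^13 ≡ 18 (mod 23).
Mod 17: 123 ≡ 4; by Fermat, exponent reduces to 79 mod 16 = 15; 4^15 ≡ 13 (mod 17).
Combine by CRT: x ≡ 18 (mod 23), x ≡ 13 (mod 17) ⇒ x ≡ 64 (mod 391).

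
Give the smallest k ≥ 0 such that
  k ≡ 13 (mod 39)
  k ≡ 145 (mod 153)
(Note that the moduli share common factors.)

910

Combine the congruences pairwise.
gcd(39, 153) = 3 and 3 | (145 − 13), so the pair is consistent; merging gives k ≡ 910 (mod 1989), where 1989 = lcm(39, 153).
The solution is unique modulo lcm(39, 153) = 1989.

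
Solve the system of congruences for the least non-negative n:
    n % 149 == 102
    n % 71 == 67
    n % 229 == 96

The moduli are pairwise coprime; M = 149·71·229 = 2422591.
M/149 = 16259; 16259 ≡ 18 (mod 149); 18·58 ≡ 1, so inverse 58.
M/71 = 34121; 34121 ≡ 41 (mod 71); 41·26 ≡ 1, so inverse 26.
M/229 = 10579; 10579 ≡ 45 (mod 229); 45·56 ≡ 1, so inverse 56.
n ≡ 102·16259·58 + 67·34121·26 + 96·10579·56 = 212499730.
212499730 mod 2422591 = 1734313.

1734313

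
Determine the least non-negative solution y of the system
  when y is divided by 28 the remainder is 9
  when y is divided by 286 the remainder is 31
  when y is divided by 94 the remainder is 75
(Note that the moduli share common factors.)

gcd(28, 286) = 2 and 2 | (31 − 9), so the pair is consistent; merging gives y ≡ 317 (mod 4004), where 4004 = lcm(28, 286).
gcd(4004, 94) = 2 and 2 | (75 − 317), so the pair is consistent; merging gives y ≡ 164481 (mod 188188), where 188188 = lcm(4004, 94).
The solution is unique modulo lcm(28, 286, 94) = 188188.

164481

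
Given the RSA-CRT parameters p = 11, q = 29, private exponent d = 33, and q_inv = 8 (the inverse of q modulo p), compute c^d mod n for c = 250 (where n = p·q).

d_p = d mod (p−1) = 33 mod 10 = 3; d_q = d mod (q−1) = 5.
m₁ = c^(d_p) mod p: c ≡ 8 (mod 11), and 8^3 mod 11 = 6.
m₂ = c^(d_q) mod q: c ≡ 18 (mod 29), and 18^5 mod 29 = 15.
h = q_inv·(m₁ − m₂) mod p = 8·(6 − 15) mod 11 = 5.
m = m₂ + h·q = 15 + 5·29 = 160.

160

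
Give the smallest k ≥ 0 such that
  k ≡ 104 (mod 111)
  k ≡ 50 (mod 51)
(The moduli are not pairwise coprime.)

Combine the congruences pairwise.
gcd(111, 51) = 3 and 3 | (50 − 104), so the pair is consistent; merging gives k ≡ 1325 (mod 1887), where 1887 = lcm(111, 51).
The solution is unique modulo lcm(111, 51) = 1887.

1325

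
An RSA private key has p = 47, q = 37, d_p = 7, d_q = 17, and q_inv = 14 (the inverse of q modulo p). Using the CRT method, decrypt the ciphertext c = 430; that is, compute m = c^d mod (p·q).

526

m₁ = c^(d_p) mod p: c ≡ 7 (mod 47), and 7^7 mod 47 = 9.
m₂ = c^(d_q) mod q: c ≡ 23 (mod 37), and 23^17 mod 37 = 8.
h = q_inv·(m₁ − m₂) mod p = 14·(9 − 8) mod 47 = 14.
m = m₂ + h·q = 8 + 14·37 = 526.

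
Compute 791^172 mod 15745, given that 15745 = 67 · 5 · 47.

601

Mod 67: 791 ≡ 54; by Fermat, exponent reduces to 172 mod 66 = 40; 54^40 ≡ 65 (mod 67).
Mod 5: 791 ≡ 1; since 4 | 172, by Fermat 1^172 ≡ 1 (mod 5).
Mod 47: 791 ≡ 39; by Fermat, exponent reduces to 172 mod 46 = 34; 39^34 ≡ 37 (mod 47).
Combine by CRT: x ≡ 65 (mod 67), x ≡ 1 (mod 5), x ≡ 37 (mod 47) ⇒ x ≡ 601 (mod 15745).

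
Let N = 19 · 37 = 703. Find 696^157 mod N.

Mod 19: 696 ≡ 12; by Fermat, exponent reduces to 157 mod 18 = 13; 12^13 ≡ 12 (mod 19).
Mod 37: 696 ≡ 30; by Fermat, exponent reduces to 157 mod 36 = 13; 30^13 ≡ 4 (mod 37).
Combine by CRT: x ≡ 12 (mod 19), x ≡ 4 (mod 37) ⇒ x ≡ 411 (mod 703).

411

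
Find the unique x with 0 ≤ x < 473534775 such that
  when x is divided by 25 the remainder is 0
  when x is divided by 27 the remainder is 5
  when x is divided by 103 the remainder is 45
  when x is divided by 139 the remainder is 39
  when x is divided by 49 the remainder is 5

347141975

The moduli are pairwise coprime; N = 25·27·103·139·49 = 473534775.
N/25 = 18941391; 18941391 ≡ 16 (mod 25); 16·11 ≡ 1, so inverse 11.
N/27 = 17538325; 17538325 ≡ 16 (mod 27); 16·22 ≡ 1, so inverse 22.
N/103 = 4597425; 4597425 ≡ 20 (mod 103); 20·67 ≡ 1, so inverse 67.
N/139 = 3406725; 3406725 ≡ 113 (mod 139); 113·16 ≡ 1, so inverse 16.
N/49 = 9663975; 9663975 ≡ 48 (mod 49); 48·48 ≡ 1, so inverse 48.
x ≡ 0·18941391·11 + 5·17538325·22 + 45·4597425·67 + 39·3406725·16 + 5·9663975·48 = 20235602525.
20235602525 mod 473534775 = 347141975.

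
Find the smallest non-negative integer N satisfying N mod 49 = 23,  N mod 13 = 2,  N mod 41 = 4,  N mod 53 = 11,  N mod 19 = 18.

From N ≡ 23 (mod 49) write N = 23 + 49t. Substituting into N ≡ 2 (mod 13) gives 49t ≡ 5 (mod 13), and since 10⁻¹ ≡ 4 (mod 13), t ≡ 7. Hence N ≡ 23 + 49·7 = 366 (mod 637).
From N ≡ 366 (mod 637) write N = 366 + 637t. Substituting into N ≡ 4 (mod 41) gives 637t ≡ 7 (mod 41), and since 22⁻¹ ≡ 28 (mod 41), t ≡ 32. Hence N ≡ 366 + 637·32 = 20750 (mod 26117).
From N ≡ 20750 (mod 26117) write N = 20750 + 26117t. Substituting into N ≡ 11 (mod 53) gives 26117t ≡ 37 (mod 53), and since 41⁻¹ ≡ 22 (mod 53), t ≡ 19. Hence N ≡ 20750 + 26117·19 = 516973 (mod 1384201).
From N ≡ 516973 (mod 1384201) write N = 516973 + 1384201t. Substituting into N ≡ 18 (mod 19) gives 1384201t ≡ 16 (mod 19), and since 13⁻¹ ≡ 3 (mod 19), t ≡ 10. Hence N ≡ 516973 + 1384201·10 = 14358983 (mod 26299819).

14358983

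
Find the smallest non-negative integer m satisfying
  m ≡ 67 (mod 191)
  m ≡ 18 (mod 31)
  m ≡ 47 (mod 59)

204246

From m ≡ 67 (mod 191) write m = 67 + 191t. Substituting into m ≡ 18 (mod 31) gives 191t ≡ 13 (mod 31), and since 5⁻¹ ≡ 25 (mod 31), t ≡ 15. Hence m ≡ 67 + 191·15 = 2932 (mod 5921).
From m ≡ 2932 (mod 5921) write m = 2932 + 5921t. Substituting into m ≡ 47 (mod 59) gives 5921t ≡ 6 (mod 59), and since 21⁻¹ ≡ 45 (mod 59), t ≡ 34. Hence m ≡ 2932 + 5921·34 = 204246 (mod 349339).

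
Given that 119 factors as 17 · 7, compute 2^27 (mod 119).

Mod 17: 2 ≡ 2; by Fermat, exponent reduces to 27 mod 16 = 11; 2^11 ≡ 8 (mod 17).
Mod 7: 2 ≡ 2; by Fermat, exponent reduces to 27 mod 6 = 3; 2^3 ≡ 1 (mod 7).
Combine by CRT: x ≡ 8 (mod 17), x ≡ 1 (mod 7) ⇒ x ≡ 8 (mod 119).

8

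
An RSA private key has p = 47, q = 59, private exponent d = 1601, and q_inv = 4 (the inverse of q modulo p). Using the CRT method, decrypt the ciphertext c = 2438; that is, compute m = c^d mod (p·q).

1582

d_p = d mod (p−1) = 1601 mod 46 = 37; d_q = d mod (q−1) = 35.
m₁ = c^(d_p) mod p: c ≡ 41 (mod 47), and 41^37 mod 47 = 31.
m₂ = c^(d_q) mod q: c ≡ 19 (mod 59), and 19^35 mod 59 = 48.
h = q_inv·(m₁ − m₂) mod p = 4·(31 − 48) mod 47 = 26.
m = m₂ + h·q = 48 + 26·59 = 1582.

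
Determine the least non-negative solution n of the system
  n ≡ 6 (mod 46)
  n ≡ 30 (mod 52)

1018

Combine the congruences pairwise.
gcd(46, 52) = 2 and 2 | (30 − 6), so the pair is consistent; merging gives n ≡ 1018 (mod 1196), where 1196 = lcm(46, 52).
The solution is unique modulo lcm(46, 52) = 1196.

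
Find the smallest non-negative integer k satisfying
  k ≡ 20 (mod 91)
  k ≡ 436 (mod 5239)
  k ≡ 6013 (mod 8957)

1242079

Combine the congruences pairwise.
gcd(91, 5239) = 13 and 13 | (436 − 20), so the pair is consistent; merging gives k ≡ 31870 (mod 36673), where 36673 = lcm(91, 5239).
gcd(36673, 8957) = 169 and 169 | (6013 − 31870), so the pair is consistent; merging gives k ≡ 1242079 (mod 1943669), where 1943669 = lcm(36673, 8957).
The solution is unique modulo lcm(91, 5239, 8957) = 1943669.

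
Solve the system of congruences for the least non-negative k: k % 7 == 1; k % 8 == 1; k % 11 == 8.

From k ≡ 1 (mod 7) write k = 1 + 7t. Substituting into k ≡ 1 (mod 8) gives 7t ≡ 0 (mod 8), and since 7⁻¹ ≡ 7 (mod 8), t ≡ 0. Hence k ≡ 1 + 7·0 = 1 (mod 56).
From k ≡ 1 (mod 56) write k = 1 + 56t. Substituting into k ≡ 8 (mod 11) gives 56t ≡ 7 (mod 11), and since 1⁻¹ ≡ 1 (mod 11), t ≡ 7. Hence k ≡ 1 + 56·7 = 393 (mod 616).

393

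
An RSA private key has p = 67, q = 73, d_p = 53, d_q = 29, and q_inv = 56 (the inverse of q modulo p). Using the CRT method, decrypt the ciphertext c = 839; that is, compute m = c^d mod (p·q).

m₁ = c^(d_p) mod p: c ≡ 35 (mod 67), and 35^53 mod 67 = 65.
m₂ = c^(d_q) mod q: c ≡ 36 (mod 73), and 36^29 mod 73 = 18.
h = q_inv·(m₁ − m₂) mod p = 56·(65 − 18) mod 67 = 19.
m = m₂ + h·q = 18 + 19·73 = 1405.

1405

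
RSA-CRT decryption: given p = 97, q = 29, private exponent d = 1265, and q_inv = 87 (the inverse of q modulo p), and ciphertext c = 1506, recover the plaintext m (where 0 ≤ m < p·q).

2665

d_p = d mod (p−1) = 1265 mod 96 = 17; d_q = d mod (q−1) = 5.
m₁ = c^(d_p) mod p: c ≡ 51 (mod 97), and 51^17 mod 97 = 46.
m₂ = c^(d_q) mod q: c ≡ 27 (mod 29), and 27^5 mod 29 = 26.
h = q_inv·(m₁ − m₂) mod p = 87·(46 − 26) mod 97 = 91.
m = m₂ + h·q = 26 + 91·29 = 2665.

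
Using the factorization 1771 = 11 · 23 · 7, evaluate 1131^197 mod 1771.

Mod 11: 1131 ≡ 9; by Fermat, exponent reduces to 197 mod 10 = 7; 9^7 ≡ 4 (mod 11).
Mod 23: 1131 ≡ 4; by Fermat, exponent reduces to 197 mod 22 = 21; 4^21 ≡ 6 (mod 23).
Mod 7: 1131 ≡ 4; by Fermat, exponent reduces to 197 mod 6 = 5; 4^5 ≡ 2 (mod 7).
Combine by CRT: x ≡ 4 (mod 11), x ≡ 6 (mod 23), x ≡ 2 (mod 7) ⇒ x ≡ 1731 (mod 1771).

1731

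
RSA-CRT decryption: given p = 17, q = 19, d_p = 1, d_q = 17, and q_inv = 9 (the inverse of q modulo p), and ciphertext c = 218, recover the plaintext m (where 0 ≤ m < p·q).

150

m₁ = c^(d_p) mod p: c ≡ 14 (mod 17), and 14^1 mod 17 = 14.
m₂ = c^(d_q) mod q: c ≡ 9 (mod 19), and 9^17 mod 19 = 17.
h = q_inv·(m₁ − m₂) mod p = 9·(14 − 17) mod 17 = 7.
m = m₂ + h·q = 17 + 7·19 = 150.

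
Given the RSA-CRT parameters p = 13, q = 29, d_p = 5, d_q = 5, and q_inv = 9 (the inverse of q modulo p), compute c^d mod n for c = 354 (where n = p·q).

m₁ = c^(d_p) mod p: c ≡ 3 (mod 13), and 3^5 mod 13 = 9.
m₂ = c^(d_q) mod q: c ≡ 6 (mod 29), and 6^5 mod 29 = 4.
h = q_inv·(m₁ − m₂) mod p = 9·(9 − 4) mod 13 = 6.
m = m₂ + h·q = 4 + 6·29 = 178.

178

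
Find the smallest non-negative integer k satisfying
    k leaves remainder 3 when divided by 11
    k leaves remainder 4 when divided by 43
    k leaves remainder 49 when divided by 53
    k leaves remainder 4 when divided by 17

From k ≡ 3 (mod 11) write k = 3 + 11t. Substituting into k ≡ 4 (mod 43) gives 11t ≡ 1 (mod 43), and since 11⁻¹ ≡ 4 (mod 43), t ≡ 4. Hence k ≡ 3 + 11·4 = 47 (mod 473).
From k ≡ 47 (mod 473) write k = 47 + 473t. Substituting into k ≡ 49 (mod 53) gives 473t ≡ 2 (mod 53), and since 49⁻¹ ≡ 13 (mod 53), t ≡ 26. Hence k ≡ 47 + 473·26 = 12345 (mod 25069).
From k ≡ 12345 (mod 25069) write k = 12345 + 25069t. Substituting into k ≡ 4 (mod 17) gives 25069t ≡ 1 (mod 17), and since 11⁻¹ ≡ 14 (mod 17), t ≡ 14. Hence k ≡ 12345 + 25069·14 = 363311 (mod 426173).

363311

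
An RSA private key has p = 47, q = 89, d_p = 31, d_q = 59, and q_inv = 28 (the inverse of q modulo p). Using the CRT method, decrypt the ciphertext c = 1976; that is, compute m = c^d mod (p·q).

1619

m₁ = c^(d_p) mod p: c ≡ 2 (mod 47), and 2^31 mod 47 = 21.
m₂ = c^(d_q) mod q: c ≡ 18 (mod 89), and 18^59 mod 89 = 17.
h = q_inv·(m₁ − m₂) mod p = 28·(21 − 17) mod 47 = 18.
m = m₂ + h·q = 17 + 18·89 = 1619.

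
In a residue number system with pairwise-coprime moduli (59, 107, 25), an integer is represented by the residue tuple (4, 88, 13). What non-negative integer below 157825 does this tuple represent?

115113

The moduli are pairwise coprime; N = 59·107·25 = 157825.
N/59 = 2675; 2675 ≡ 20 (mod 59); 20·3 ≡ 1, so inverse 3.
N/107 = 1475; 1475 ≡ 84 (mod 107); 84·93 ≡ 1, so inverse 93.
N/25 = 6313; 6313 ≡ 13 (mod 25); 13·2 ≡ 1, so inverse 2.
x ≡ 4·2675·3 + 88·1475·93 + 13·6313·2 = 12267638.
12267638 mod 157825 = 115113.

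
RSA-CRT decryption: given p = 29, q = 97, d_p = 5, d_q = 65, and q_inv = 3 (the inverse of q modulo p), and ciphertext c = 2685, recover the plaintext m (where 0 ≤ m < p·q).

m₁ = c^(d_p) mod p: c ≡ 17 (mod 29), and 17^5 mod 29 = 17.
m₂ = c^(d_q) mod q: c ≡ 66 (mod 97), and 66^65 mod 97 = 49.
h = q_inv·(m₁ − m₂) mod p = 3·(17 − 49) mod 29 = 20.
m = m₂ + h·q = 49 + 20·97 = 1989.

1989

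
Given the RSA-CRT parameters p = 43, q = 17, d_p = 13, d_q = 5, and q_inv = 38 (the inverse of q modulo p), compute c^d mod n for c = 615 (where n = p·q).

447

m₁ = c^(d_p) mod p: c ≡ 13 (mod 43), and 13^13 mod 43 = 17.
m₂ = c^(d_q) mod q: c ≡ 3 (mod 17), and 3^5 mod 17 = 5.
h = q_inv·(m₁ − m₂) mod p = 38·(17 − 5) mod 43 = 26.
m = m₂ + h·q = 5 + 26·17 = 447.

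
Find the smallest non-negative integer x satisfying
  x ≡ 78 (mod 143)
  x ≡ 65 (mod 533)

3796

gcd(143, 533) = 13 and 13 | (65 − 78), so the pair is consistent; merging gives x ≡ 3796 (mod 5863), where 5863 = lcm(143, 533).
The solution is unique modulo lcm(143, 533) = 5863.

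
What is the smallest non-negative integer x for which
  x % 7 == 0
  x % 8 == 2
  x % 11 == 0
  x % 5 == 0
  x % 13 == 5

From x ≡ 0 (mod 7) write x = 0 + 7t. Substituting into x ≡ 2 (mod 8) gives 7t ≡ 2 (mod 8), and since 7⁻¹ ≡ 7 (mod 8), t ≡ 6. Hence x ≡ 0 + 7·6 = 42 (mod 56).
From x ≡ 42 (mod 56) write x = 42 + 56t. Substituting into x ≡ 0 (mod 11) gives 56t ≡ 2 (mod 11), and since 1⁻¹ ≡ 1 (mod 11), t ≡ 2. Hence x ≡ 42 + 56·2 = 154 (mod 616).
From x ≡ 154 (mod 616) write x = 154 + 616t. Substituting into x ≡ 0 (mod 5) gives 616t ≡ 1 (mod 5), and since 1⁻¹ ≡ 1 (mod 5), t ≡ 1. Hence x ≡ 154 + 616·1 = 770 (mod 3080).
From x ≡ 770 (mod 3080) write x = 770 + 3080t. Substituting into x ≡ 5 (mod 13) gives 3080t ≡ 2 (mod 13), and since 12⁻¹ ≡ 12 (mod 13), t ≡ 11. Hence x ≡ 770 + 3080·11 = 34650 (mod 40040).

34650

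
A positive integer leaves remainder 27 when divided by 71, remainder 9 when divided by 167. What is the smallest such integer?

8192

From a ≡ 27 (mod 71) write a = 27 + 71t. Substituting into a ≡ 9 (mod 167) gives 71t ≡ 149 (mod 167), and since 71⁻¹ ≡ 40 (mod 167), t ≡ 115. Hence a ≡ 27 + 71·115 = 8192 (mod 11857).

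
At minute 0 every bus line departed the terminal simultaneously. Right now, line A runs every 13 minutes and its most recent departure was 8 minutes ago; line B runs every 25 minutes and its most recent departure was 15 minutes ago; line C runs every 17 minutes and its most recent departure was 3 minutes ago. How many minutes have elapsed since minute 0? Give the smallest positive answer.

The moduli are pairwise coprime; N = 13·25·17 = 5525.
N/13 = 425; 425 ≡ 9 (mod 13); 9·3 ≡ 1, so inverse 3.
N/25 = 221; 221 ≡ 21 (mod 25); 21·6 ≡ 1, so inverse 6.
N/17 = 325; 325 ≡ 2 (mod 17); 2·9 ≡ 1, so inverse 9.
t ≡ 8·425·3 + 15·221·6 + 3·325·9 = 38865.
38865 mod 5525 = 190.

190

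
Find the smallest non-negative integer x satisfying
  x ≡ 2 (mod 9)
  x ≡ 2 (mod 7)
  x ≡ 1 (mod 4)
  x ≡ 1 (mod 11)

The moduli are pairwise coprime; N = 9·7·4·11 = 2772.
N/9 = 308; 308 ≡ 2 (mod 9); 2·5 ≡ 1, so inverse 5.
N/7 = 396; 396 ≡ 4 (mod 7); 4·2 ≡ 1, so inverse 2.
N/4 = 693; 693 ≡ 1 (mod 4), inverse 1.
N/11 = 252; 252 ≡ 10 (mod 11); 10·10 ≡ 1, so inverse 10.
x ≡ 2·308·5 + 2·396·2 + 1·693·1 + 1·252·10 = 7877.
7877 mod 2772 = 2333.

2333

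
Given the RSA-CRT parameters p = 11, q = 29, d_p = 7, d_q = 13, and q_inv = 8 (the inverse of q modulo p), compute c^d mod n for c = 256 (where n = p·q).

284

m₁ = c^(d_p) mod p: c ≡ 3 (mod 11), and 3^7 mod 11 = 9.
m₂ = c^(d_q) mod q: c ≡ 24 (mod 29), and 24^13 mod 29 = 23.
h = q_inv·(m₁ − m₂) mod p = 8·(9 − 23) mod 11 = 9.
m = m₂ + h·q = 23 + 9·29 = 284.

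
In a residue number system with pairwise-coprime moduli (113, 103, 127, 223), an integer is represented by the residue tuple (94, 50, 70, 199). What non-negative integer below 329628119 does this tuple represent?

The moduli are pairwise coprime; N = 113·103·127·223 = 329628119.
N/113 = 2917063; 2917063 ≡ 81 (mod 113); 81·60 ≡ 1, so inverse 60.
N/103 = 3200273; 3200273 ≡ 63 (mod 103); 63·18 ≡ 1, so inverse 18.
N/127 = 2595497; 2595497 ≡ 125 (mod 127); 125·63 ≡ 1, so inverse 63.
N/223 = 1478153; 1478153 ≡ 109 (mod 223); 109·178 ≡ 1, so inverse 178.
x ≡ 94·2917063·60 + 50·3200273·18 + 70·2595497·63 + 199·1478153·178 = 83137758356.
83137758356 mod 329628119 = 71472368.

71472368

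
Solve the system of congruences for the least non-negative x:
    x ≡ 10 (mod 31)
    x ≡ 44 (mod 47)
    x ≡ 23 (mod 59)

21617

Combine the congruences pairwise.
From x ≡ 10 (mod 31) write x = 10 + 31t. Substituting into x ≡ 44 (mod 47) gives 31t ≡ 34 (mod 47), and since 31⁻¹ ≡ 44 (mod 47), t ≡ 39. Hence x ≡ 10 + 31·39 = 1219 (mod 1457).
From x ≡ 1219 (mod 1457) write x = 1219 + 1457t. Substituting into x ≡ 23 (mod 59) gives 1457t ≡ 43 (mod 59), and since 41⁻¹ ≡ 36 (mod 59), t ≡ 14. Hence x ≡ 1219 + 1457·14 = 21617 (mod 85963).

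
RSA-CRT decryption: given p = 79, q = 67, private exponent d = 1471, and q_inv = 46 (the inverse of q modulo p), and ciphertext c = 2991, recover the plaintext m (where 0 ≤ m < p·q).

1008

d_p = d mod (p−1) = 1471 mod 78 = 67; d_q = d mod (q−1) = 19.
m₁ = c^(d_p) mod p: c ≡ 68 (mod 79), and 68^67 mod 79 = 60.
m₂ = c^(d_q) mod q: c ≡ 43 (mod 67), and 43^19 mod 67 = 3.
h = q_inv·(m₁ − m₂) mod p = 46·(60 − 3) mod 79 = 15.
m = m₂ + h·q = 3 + 15·67 = 1008.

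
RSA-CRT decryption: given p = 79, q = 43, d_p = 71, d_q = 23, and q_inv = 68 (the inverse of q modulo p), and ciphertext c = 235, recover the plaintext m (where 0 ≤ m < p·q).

503

m₁ = c^(d_p) mod p: c ≡ 77 (mod 79), and 77^71 mod 79 = 29.
m₂ = c^(d_q) mod q: c ≡ 20 (mod 43), and 20^23 mod 43 = 30.
h = q_inv·(m₁ − m₂) mod p = 68·(29 − 30) mod 79 = 11.
m = m₂ + h·q = 30 + 11·43 = 503.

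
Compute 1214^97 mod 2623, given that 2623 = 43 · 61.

1715

Mod 43: 1214 ≡ 10; by Fermat, exponent reduces to 97 mod 42 = 13; 10^13 ≡ 38 (mod 43).
Mod 61: 1214 ≡ 55; by Fermat, exponent reduces to 97 mod 60 = 37; 55^37 ≡ 7 (mod 61).
Combine by CRT: x ≡ 38 (mod 43), x ≡ 7 (mod 61) ⇒ x ≡ 1715 (mod 2623).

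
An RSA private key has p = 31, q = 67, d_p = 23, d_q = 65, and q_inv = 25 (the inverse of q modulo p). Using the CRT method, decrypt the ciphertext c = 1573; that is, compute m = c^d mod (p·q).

m₁ = c^(d_p) mod p: c ≡ 23 (mod 31), and 23^23 mod 31 = 15.
m₂ = c^(d_q) mod q: c ≡ 32 (mod 67), and 32^65 mod 67 = 44.
h = q_inv·(m₁ − m₂) mod p = 25·(15 − 44) mod 31 = 19.
m = m₂ + h·q = 44 + 19·67 = 1317.

1317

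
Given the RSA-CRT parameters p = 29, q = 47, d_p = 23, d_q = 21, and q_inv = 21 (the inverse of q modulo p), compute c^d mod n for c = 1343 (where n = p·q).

m₁ = c^(d_p) mod p: c ≡ 9 (mod 29), and 9^23 mod 29 = 6.
m₂ = c^(d_q) mod q: c ≡ 27 (mod 47), and 27^21 mod 47 = 2.
h = q_inv·(m₁ − m₂) mod p = 21·(6 − 2) mod 29 = 26.
m = m₂ + h·q = 2 + 26·47 = 1224.

1224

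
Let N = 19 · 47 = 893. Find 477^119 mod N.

756

Mod 19: 477 ≡ 2; by Fermat, exponent reduces to 119 mod 18 = 11; 2^11 ≡ 15 (mod 19).
Mod 47: 477 ≡ 7; by Fermat, exponent reduces to 119 mod 46 = 27; 7^27 ≡ 4 (mod 47).
Combine by CRT: x ≡ 15 (mod 19), x ≡ 4 (mod 47) ⇒ x ≡ 756 (mod 893).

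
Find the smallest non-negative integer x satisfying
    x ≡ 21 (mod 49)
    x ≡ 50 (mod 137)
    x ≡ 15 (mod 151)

610659

From x ≡ 21 (mod 49) write x = 21 + 49t. Substituting into x ≡ 50 (mod 137) gives 49t ≡ 29 (mod 137), and since 49⁻¹ ≡ 14 (mod 137), t ≡ 132. Hence x ≡ 21 + 49·132 = 6489 (mod 6713).
From x ≡ 6489 (mod 6713) write x = 6489 + 6713t. Substituting into x ≡ 15 (mod 151) gives 6713t ≡ 19 (mod 151), and since 69⁻¹ ≡ 116 (mod 151), t ≡ 90. Hence x ≡ 6489 + 6713·90 = 610659 (mod 1013663).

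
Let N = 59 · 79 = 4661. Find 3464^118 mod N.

Mod 59: 3464 ≡ 42; by Fermat, exponent reduces to 118 mod 58 = 2; 42^2 ≡ 53 (mod 59).
Mod 79: 3464 ≡ 67; by Fermat, exponent reduces to 118 mod 78 = 40; 67^40 ≡ 67 (mod 79).
Combine by CRT: x ≡ 53 (mod 59), x ≡ 67 (mod 79) ⇒ x ≡ 1410 (mod 4661).

1410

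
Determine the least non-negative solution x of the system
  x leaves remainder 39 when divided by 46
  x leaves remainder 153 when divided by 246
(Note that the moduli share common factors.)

gcd(46, 246) = 2 and 2 | (153 − 39), so the pair is consistent; merging gives x ≡ 3351 (mod 5658), where 5658 = lcm(46, 246).
The solution is unique modulo lcm(46, 246) = 5658.

3351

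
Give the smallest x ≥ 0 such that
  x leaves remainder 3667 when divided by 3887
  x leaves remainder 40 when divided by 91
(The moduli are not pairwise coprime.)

15328

Combine the congruences pairwise.
gcd(3887, 91) = 13 and 13 | (40 − 3667), so the pair is consistent; merging gives x ≡ 15328 (mod 27209), where 27209 = lcm(3887, 91).
The solution is unique modulo lcm(3887, 91) = 27209.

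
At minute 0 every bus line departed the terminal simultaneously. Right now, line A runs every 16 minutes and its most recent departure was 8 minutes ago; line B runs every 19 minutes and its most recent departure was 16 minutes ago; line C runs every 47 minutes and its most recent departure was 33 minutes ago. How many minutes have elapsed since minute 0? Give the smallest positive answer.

Combine the congruences pairwise.
From t ≡ 8 (mod 16) write t = 8 + 16s. Substituting into t ≡ 16 (mod 19) gives 16s ≡ 8 (mod 19), and since 16⁻¹ ≡ 6 (mod 19), s ≡ 10. Hence t ≡ 8 + 16·10 = 168 (mod 304).
From t ≡ 168 (mod 304) write t = 168 + 304s. Substituting into t ≡ 33 (mod 47) gives 304s ≡ 6 (mod 47), and since 22⁻¹ ≡ 15 (mod 47), s ≡ 43. Hence t ≡ 168 + 304·43 = 13240 (mod 14288).

13240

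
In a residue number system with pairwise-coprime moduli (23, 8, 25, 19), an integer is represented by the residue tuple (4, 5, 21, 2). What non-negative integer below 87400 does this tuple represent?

57021

Combine the congruences pairwise.
From x ≡ 4 (mod 23) write x = 4 + 23t. Substituting into x ≡ 5 (mod 8) gives 23t ≡ 1 (mod 8), and since 7⁻¹ ≡ 7 (mod 8), t ≡ 7. Hence x ≡ 4 + 23·7 = 165 (mod 184).
From x ≡ 165 (mod 184) write x = 165 + 184t. Substituting into x ≡ 21 (mod 25) gives 184t ≡ 6 (mod 25), and since 9⁻¹ ≡ 14 (mod 25), t ≡ 9. Hence x ≡ 165 + 184·9 = 1821 (mod 4600).
From x ≡ 1821 (mod 4600) write x = 1821 + 4600t. Substituting into x ≡ 2 (mod 19) gives 4600t ≡ 5 (mod 19), and since 2⁻¹ ≡ 10 (mod 19), t ≡ 12. Hence x ≡ 1821 + 4600·12 = 57021 (mod 87400).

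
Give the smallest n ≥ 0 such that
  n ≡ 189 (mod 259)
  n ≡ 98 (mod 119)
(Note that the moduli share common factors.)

gcd(259, 119) = 7 and 7 | (98 − 189), so the pair is consistent; merging gives n ≡ 2002 (mod 4403), where 4403 = lcm(259, 119).
The solution is unique modulo lcm(259, 119) = 4403.

2002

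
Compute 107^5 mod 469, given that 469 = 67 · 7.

Mod 67: 107 ≡ 40; 40^5 ≡ 14 (mod 67).
Mod 7: 107 ≡ 2; 2^5 ≡ 4 (mod 7).
Combine by CRT: x ≡ 14 (mod 67), x ≡ 4 (mod 7) ⇒ x ≡ 81 (mod 469).

81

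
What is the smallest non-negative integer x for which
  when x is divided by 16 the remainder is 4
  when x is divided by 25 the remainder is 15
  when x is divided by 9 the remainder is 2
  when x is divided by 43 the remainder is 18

36740

The moduli are pairwise coprime; N = 16·25·9·43 = 154800.
N/16 = 9675; 9675 ≡ 11 (mod 16); 11·3 ≡ 1, so inverse 3.
N/25 = 6192; 6192 ≡ 17 (mod 25); 17·3 ≡ 1, so inverse 3.
N/9 = 17200; 17200 ≡ 1 (mod 9), inverse 1.
N/43 = 3600; 3600 ≡ 31 (mod 43); 31·25 ≡ 1, so inverse 25.
x ≡ 4·9675·3 + 15·6192·3 + 2·17200·1 + 18·3600·25 = 2049140.
2049140 mod 154800 = 36740.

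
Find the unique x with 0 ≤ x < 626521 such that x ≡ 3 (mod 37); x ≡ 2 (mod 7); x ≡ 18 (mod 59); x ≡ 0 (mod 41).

Combine the congruences pairwise.
From x ≡ 3 (mod 37) write x = 3 + 37t. Substituting into x ≡ 2 (mod 7) gives 37t ≡ 6 (mod 7), and since 2⁻¹ ≡ 4 (mod 7), t ≡ 3. Hence x ≡ 3 + 37·3 = 114 (mod 259).
From x ≡ 114 (mod 259) write x = 114 + 259t. Substituting into x ≡ 18 (mod 59) gives 259t ≡ 22 (mod 59), and since 23⁻¹ ≡ 18 (mod 59), t ≡ 42. Hence x ≡ 114 + 259·42 = 10992 (mod 15281).
From x ≡ 10992 (mod 15281) write x = 10992 + 15281t. Substituting into x ≡ 0 (mod 41) gives 15281t ≡ 37 (mod 41), and since 29⁻¹ ≡ 17 (mod 41), t ≡ 14. Hence x ≡ 10992 + 15281·14 = 224926 (mod 626521).

224926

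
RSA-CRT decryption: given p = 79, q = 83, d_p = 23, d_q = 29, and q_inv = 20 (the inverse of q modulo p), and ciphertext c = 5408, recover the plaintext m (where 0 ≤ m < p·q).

m₁ = c^(d_p) mod p: c ≡ 36 (mod 79), and 36^23 mod 79 = 40.
m₂ = c^(d_q) mod q: c ≡ 13 (mod 83), and 13^29 mod 83 = 60.
h = q_inv·(m₁ − m₂) mod p = 20·(40 − 60) mod 79 = 74.
m = m₂ + h·q = 60 + 74·83 = 6202.

6202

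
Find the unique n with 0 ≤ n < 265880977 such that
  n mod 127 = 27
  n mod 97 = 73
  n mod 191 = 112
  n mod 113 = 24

From n ≡ 27 (mod 127) write n = 27 + 127t. Substituting into n ≡ 73 (mod 97) gives 127t ≡ 46 (mod 97), and since 30⁻¹ ≡ 55 (mod 97), t ≡ 8. Hence n ≡ 27 + 127·8 = 1043 (mod 12319).
From n ≡ 1043 (mod 12319) write n = 1043 + 12319t. Substituting into n ≡ 112 (mod 191) gives 12319t ≡ 24 (mod 191), and since 95⁻¹ ≡ 189 (mod 191), t ≡ 143. Hence n ≡ 1043 + 12319·143 = 1762660 (mod 2352929).
From n ≡ 1762660 (mod 2352929) write n = 1762660 + 2352929t. Substituting into n ≡ 24 (mod 113) gives 2352929t ≡ 51 (mod 113), and since 43⁻¹ ≡ 92 (mod 113), t ≡ 59. Hence n ≡ 1762660 + 2352929·59 = 140585471 (mod 265880977).

140585471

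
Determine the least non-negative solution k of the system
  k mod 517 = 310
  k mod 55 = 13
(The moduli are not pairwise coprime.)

Combine the congruences pairwise.
gcd(517, 55) = 11 and 11 | (13 − 310), so the pair is consistent; merging gives k ≡ 2378 (mod 2585), where 2585 = lcm(517, 55).
The solution is unique modulo lcm(517, 55) = 2585.

2378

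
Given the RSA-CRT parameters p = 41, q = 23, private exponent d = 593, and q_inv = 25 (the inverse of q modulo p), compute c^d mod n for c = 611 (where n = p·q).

223

d_p = d mod (p−1) = 593 mod 40 = 33; d_q = d mod (q−1) = 21.
m₁ = c^(d_p) mod p: c ≡ 37 (mod 41), and 37^33 mod 41 = 18.
m₂ = c^(d_q) mod q: c ≡ 13 (mod 23), and 13^21 mod 23 = 16.
h = q_inv·(m₁ − m₂) mod p = 25·(18 − 16) mod 41 = 9.
m = m₂ + h·q = 16 + 9·23 = 223.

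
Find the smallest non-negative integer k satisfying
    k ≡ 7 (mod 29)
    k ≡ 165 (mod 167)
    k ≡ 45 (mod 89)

From k ≡ 7 (mod 29) write k = 7 + 29t. Substituting into k ≡ 165 (mod 167) gives 29t ≡ 158 (mod 167), and since 29⁻¹ ≡ 144 (mod 167), t ≡ 40. Hence k ≡ 7 + 29·40 = 1167 (mod 4843).
From k ≡ 1167 (mod 4843) write k = 1167 + 4843t. Substituting into k ≡ 45 (mod 89) gives 4843t ≡ 35 (mod 89), and since 37⁻¹ ≡ 77 (mod 89), t ≡ 25. Hence k ≡ 1167 + 4843·25 = 122242 (mod 431027).

122242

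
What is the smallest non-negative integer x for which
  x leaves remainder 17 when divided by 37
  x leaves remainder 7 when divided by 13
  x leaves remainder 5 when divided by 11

From x ≡ 17 (mod 37) write x = 17 + 37t. Substituting into x ≡ 7 (mod 13) gives 37t ≡ 3 (mod 13), and since 11⁻¹ ≡ 6 (mod 13), t ≡ 5. Hence x ≡ 17 + 37·5 = 202 (mod 481).
From x ≡ 202 (mod 481) write x = 202 + 481t. Substituting into x ≡ 5 (mod 11) gives 481t ≡ 1 (mod 11), and since 8⁻¹ ≡ 7 (mod 11), t ≡ 7. Hence x ≡ 202 + 481·7 = 3569 (mod 5291).

3569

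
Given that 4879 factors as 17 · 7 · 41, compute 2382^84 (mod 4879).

Mod 17: 2382 ≡ 2; by Fermat, exponent reduces to 84 mod 16 = 4; 2^4 ≡ 16 (mod 17).
Mod 7: 2382 ≡ 2; since 6 | 84, by Fermat 2^84 ≡ 1 (mod 7).
Mod 41: 2382 ≡ 4; by Fermat, exponent reduces to 84 mod 40 = 4; 4^4 ≡ 10 (mod 41).
Combine by CRT: x ≡ 16 (mod 17), x ≡ 1 (mod 7), x ≡ 10 (mod 41) ⇒ x ≡ 1240 (mod 4879).

1240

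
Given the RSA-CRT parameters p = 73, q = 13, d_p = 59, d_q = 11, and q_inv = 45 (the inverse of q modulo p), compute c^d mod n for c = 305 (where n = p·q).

843

m₁ = c^(d_p) mod p: c ≡ 13 (mod 73), and 13^59 mod 73 = 40.
m₂ = c^(d_q) mod q: c ≡ 6 (mod 13), and 6^11 mod 13 = 11.
h = q_inv·(m₁ − m₂) mod p = 45·(40 − 11) mod 73 = 64.
m = m₂ + h·q = 11 + 64·13 = 843.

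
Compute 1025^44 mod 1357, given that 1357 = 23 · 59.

Mod 23: 1025 ≡ 13; since 22 | 44, by Fermat 13^44 ≡ 1 (mod 23).
Mod 59: 1025 ≡ 22; 22^44 ≡ 9 (mod 59).
Combine by CRT: x ≡ 1 (mod 23), x ≡ 9 (mod 59) ⇒ x ≡ 599 (mod 1357).

599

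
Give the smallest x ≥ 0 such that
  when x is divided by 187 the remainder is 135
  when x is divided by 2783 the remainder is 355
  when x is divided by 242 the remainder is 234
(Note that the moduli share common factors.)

gcd(187, 2783) = 11 and 11 | (355 − 135), so the pair is consistent; merging gives x ≡ 28185 (mod 47311), where 47311 = lcm(187, 2783).
gcd(47311, 242) = 121 and 121 | (234 − 28185), so the pair is consistent; merging gives x ≡ 75496 (mod 94622), where 94622 = lcm(47311, 242).
The solution is unique modulo lcm(187, 2783, 242) = 94622.

75496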